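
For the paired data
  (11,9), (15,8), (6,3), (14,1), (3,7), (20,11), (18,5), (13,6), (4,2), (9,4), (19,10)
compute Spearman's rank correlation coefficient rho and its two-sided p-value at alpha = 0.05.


Step 1: Rank x and y separately (midranks; no ties here).
rank(x): 11->5, 15->8, 6->3, 14->7, 3->1, 20->11, 18->9, 13->6, 4->2, 9->4, 19->10
rank(y): 9->9, 8->8, 3->3, 1->1, 7->7, 11->11, 5->5, 6->6, 2->2, 4->4, 10->10
Step 2: d_i = R_x(i) - R_y(i); compute d_i^2.
  (5-9)^2=16, (8-8)^2=0, (3-3)^2=0, (7-1)^2=36, (1-7)^2=36, (11-11)^2=0, (9-5)^2=16, (6-6)^2=0, (2-2)^2=0, (4-4)^2=0, (10-10)^2=0
sum(d^2) = 104.
Step 3: rho = 1 - 6*104 / (11*(11^2 - 1)) = 1 - 624/1320 = 0.527273.
Step 4: Under H0, t = rho * sqrt((n-2)/(1-rho^2)) = 1.8616 ~ t(9).
Step 5: Two-sided p-value from the t-distribution with 9 df = 0.095565.
Step 6: alpha = 0.05. fail to reject H0.

rho = 0.5273, p = 0.095565, fail to reject H0 at alpha = 0.05.


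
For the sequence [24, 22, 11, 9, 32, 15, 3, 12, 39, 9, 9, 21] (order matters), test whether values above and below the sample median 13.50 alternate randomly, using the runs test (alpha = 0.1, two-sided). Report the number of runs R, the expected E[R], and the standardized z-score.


Step 1: Compute median = 13.50; label A = above, B = below.
Labels in order: AABBAABBABBA  (n_A = 6, n_B = 6)
Step 2: Count runs R = 7.
Step 3: Under H0 (random ordering), E[R] = 2*n_A*n_B/(n_A+n_B) + 1 = 2*6*6/12 + 1 = 7.0000.
        Var[R] = 2*n_A*n_B*(2*n_A*n_B - n_A - n_B) / ((n_A+n_B)^2 * (n_A+n_B-1)) = 4320/1584 = 2.7273.
        SD[R] = 1.6514.
Step 4: R = E[R], so z = 0 with no continuity correction.
Step 5: Two-sided p-value via normal approximation = 2*(1 - Phi(|z|)) = 1.000000.
Step 6: alpha = 0.1. fail to reject H0.

R = 7, z = 0.0000, p = 1.000000, fail to reject H0.


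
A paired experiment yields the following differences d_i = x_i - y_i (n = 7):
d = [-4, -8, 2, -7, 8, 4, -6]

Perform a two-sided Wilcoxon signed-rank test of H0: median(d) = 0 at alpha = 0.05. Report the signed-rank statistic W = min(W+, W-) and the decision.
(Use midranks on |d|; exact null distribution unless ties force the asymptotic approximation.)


Step 1: Drop any zero differences (none here) and take |d_i|.
|d| = [4, 8, 2, 7, 8, 4, 6]
Step 2: Midrank |d_i| (ties get averaged ranks).
ranks: |4|->2.5, |8|->6.5, |2|->1, |7|->5, |8|->6.5, |4|->2.5, |6|->4
Step 3: Attach original signs; sum ranks with positive sign and with negative sign.
W+ = 1 + 6.5 + 2.5 = 10
W- = 2.5 + 6.5 + 5 + 4 = 18
(Check: W+ + W- = 28 should equal n(n+1)/2 = 28.)
Step 4: Test statistic W = min(W+, W-) = 10.
Step 5: Ties in |d|, so use the tie-corrected normal approximation.
        E[W] = n(n+1)/4 = 7*8/4 = 14.
        Tie groups: |d|=4 (t=2), |d|=8 (t=2); sum(t^3 - t) = 12.
        Var[W] = n(n+1)(2n+1)/24 - sum(t^3-t)/48 = 840/24 - 12/48 = 34.75.
        z = (W - E[W]) / sqrt(Var[W]) = (10 - 14) / 5.8949 = -0.6786.
        Two-sided p = 2*Phi(z) = 0.497422.
Step 6: alpha = 0.05. fail to reject H0.

W+ = 10, W- = 18, W = min = 10, p = 0.497422, fail to reject H0.


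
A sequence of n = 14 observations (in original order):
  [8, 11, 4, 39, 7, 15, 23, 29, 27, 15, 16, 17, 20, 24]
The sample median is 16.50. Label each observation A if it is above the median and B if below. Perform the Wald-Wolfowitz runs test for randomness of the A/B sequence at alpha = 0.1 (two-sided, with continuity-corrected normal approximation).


Step 1: Compute median = 16.50; label A = above, B = below.
Labels in order: BBBABBAAABBAAA  (n_A = 7, n_B = 7)
Step 2: Count runs R = 6.
Step 3: Under H0 (random ordering), E[R] = 2*n_A*n_B/(n_A+n_B) + 1 = 2*7*7/14 + 1 = 8.0000.
        Var[R] = 2*n_A*n_B*(2*n_A*n_B - n_A - n_B) / ((n_A+n_B)^2 * (n_A+n_B-1)) = 8232/2548 = 3.2308.
        SD[R] = 1.7974.
Step 4: Continuity-corrected z = (R + 0.5 - E[R]) / SD[R] = (6 + 0.5 - 8.0000) / 1.7974 = -0.8345.
Step 5: Two-sided p-value via normal approximation = 2*(1 - Phi(|z|)) = 0.403986.
Step 6: alpha = 0.1. fail to reject H0.

R = 6, z = -0.8345, p = 0.403986, fail to reject H0.


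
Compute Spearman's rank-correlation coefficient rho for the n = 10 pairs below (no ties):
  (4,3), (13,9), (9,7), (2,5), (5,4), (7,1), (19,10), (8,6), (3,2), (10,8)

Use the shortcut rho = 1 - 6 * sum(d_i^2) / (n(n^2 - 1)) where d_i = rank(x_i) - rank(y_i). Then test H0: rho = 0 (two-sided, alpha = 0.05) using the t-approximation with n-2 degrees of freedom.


Step 1: Rank x and y separately (midranks; no ties here).
rank(x): 4->3, 13->9, 9->7, 2->1, 5->4, 7->5, 19->10, 8->6, 3->2, 10->8
rank(y): 3->3, 9->9, 7->7, 5->5, 4->4, 1->1, 10->10, 6->6, 2->2, 8->8
Step 2: d_i = R_x(i) - R_y(i); compute d_i^2.
  (3-3)^2=0, (9-9)^2=0, (7-7)^2=0, (1-5)^2=16, (4-4)^2=0, (5-1)^2=16, (10-10)^2=0, (6-6)^2=0, (2-2)^2=0, (8-8)^2=0
sum(d^2) = 32.
Step 3: rho = 1 - 6*32 / (10*(10^2 - 1)) = 1 - 192/990 = 0.806061.
Step 4: Under H0, t = rho * sqrt((n-2)/(1-rho^2)) = 3.8522 ~ t(8).
Step 5: Two-sided p-value from the t-distribution with 8 df = 0.004862.
Step 6: alpha = 0.05. reject H0.

rho = 0.8061, p = 0.004862, reject H0 at alpha = 0.05.


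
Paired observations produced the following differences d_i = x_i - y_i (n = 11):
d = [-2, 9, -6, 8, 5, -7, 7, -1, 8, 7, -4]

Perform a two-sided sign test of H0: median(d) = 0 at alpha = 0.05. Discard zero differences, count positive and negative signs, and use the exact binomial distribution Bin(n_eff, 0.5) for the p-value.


Step 1: Discard zero differences. Original n = 11; n_eff = number of nonzero differences = 11.
Nonzero differences (with sign): -2, +9, -6, +8, +5, -7, +7, -1, +8, +7, -4
Step 2: Count signs: positive = 6, negative = 5.
Step 3: Under H0: P(positive) = 0.5, so the number of positives S ~ Bin(11, 0.5).
Step 4: Two-sided exact p-value = sum of Bin(11,0.5) probabilities at or below the observed probability = 1.000000.
Step 5: alpha = 0.05. fail to reject H0.

n_eff = 11, pos = 6, neg = 5, p = 1.000000, fail to reject H0.


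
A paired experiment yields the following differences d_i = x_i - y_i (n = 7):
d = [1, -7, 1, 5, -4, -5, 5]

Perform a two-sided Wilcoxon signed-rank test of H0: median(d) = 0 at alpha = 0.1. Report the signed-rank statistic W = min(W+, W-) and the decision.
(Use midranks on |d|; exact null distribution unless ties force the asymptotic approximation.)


Step 1: Drop any zero differences (none here) and take |d_i|.
|d| = [1, 7, 1, 5, 4, 5, 5]
Step 2: Midrank |d_i| (ties get averaged ranks).
ranks: |1|->1.5, |7|->7, |1|->1.5, |5|->5, |4|->3, |5|->5, |5|->5
Step 3: Attach original signs; sum ranks with positive sign and with negative sign.
W+ = 1.5 + 1.5 + 5 + 5 = 13
W- = 7 + 3 + 5 = 15
(Check: W+ + W- = 28 should equal n(n+1)/2 = 28.)
Step 4: Test statistic W = min(W+, W-) = 13.
Step 5: Ties in |d|, so use the tie-corrected normal approximation.
        E[W] = n(n+1)/4 = 7*8/4 = 14.
        Tie groups: |d|=1 (t=2), |d|=5 (t=3); sum(t^3 - t) = 30.
        Var[W] = n(n+1)(2n+1)/24 - sum(t^3-t)/48 = 840/24 - 30/48 = 34.375.
        z = (W - E[W]) / sqrt(Var[W]) = (13 - 14) / 5.8630 = -0.1706.
        Two-sided p = 2*Phi(z) = 0.864569.
Step 6: alpha = 0.1. fail to reject H0.

W+ = 13, W- = 15, W = min = 13, p = 0.864569, fail to reject H0.


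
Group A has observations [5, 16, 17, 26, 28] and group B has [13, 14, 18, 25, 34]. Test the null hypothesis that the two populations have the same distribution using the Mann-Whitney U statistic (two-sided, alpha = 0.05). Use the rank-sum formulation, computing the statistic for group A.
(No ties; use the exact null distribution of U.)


Step 1: Combine and sort all 10 observations; assign midranks.
sorted (value, group): (5,X), (13,Y), (14,Y), (16,X), (17,X), (18,Y), (25,Y), (26,X), (28,X), (34,Y)
ranks: 5->1, 13->2, 14->3, 16->4, 17->5, 18->6, 25->7, 26->8, 28->9, 34->10
Step 2: Rank sum for X: R1 = 1 + 4 + 5 + 8 + 9 = 27.
Step 3: U_X = R1 - n1(n1+1)/2 = 27 - 5*6/2 = 27 - 15 = 12.
       U_Y = n1*n2 - U_X = 25 - 12 = 13.
Step 4: No ties, so the exact null distribution of U (based on enumerating the C(10,5) = 252 equally likely rank assignments) gives the two-sided p-value.
Step 5: p-value = 1.000000; compare to alpha = 0.05. fail to reject H0.

U_X = 12, p = 1.000000, fail to reject H0 at alpha = 0.05.


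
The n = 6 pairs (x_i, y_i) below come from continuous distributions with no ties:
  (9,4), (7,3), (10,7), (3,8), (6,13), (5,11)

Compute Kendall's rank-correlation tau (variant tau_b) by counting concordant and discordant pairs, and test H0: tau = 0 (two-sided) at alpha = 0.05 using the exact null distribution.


Step 1: Enumerate the 15 unordered pairs (i,j) with i<j and classify each by sign(x_j-x_i) * sign(y_j-y_i).
  (1,2):dx=-2,dy=-1->C; (1,3):dx=+1,dy=+3->C; (1,4):dx=-6,dy=+4->D; (1,5):dx=-3,dy=+9->D
  (1,6):dx=-4,dy=+7->D; (2,3):dx=+3,dy=+4->C; (2,4):dx=-4,dy=+5->D; (2,5):dx=-1,dy=+10->D
  (2,6):dx=-2,dy=+8->D; (3,4):dx=-7,dy=+1->D; (3,5):dx=-4,dy=+6->D; (3,6):dx=-5,dy=+4->D
  (4,5):dx=+3,dy=+5->C; (4,6):dx=+2,dy=+3->C; (5,6):dx=-1,dy=-2->C
Step 2: C = 6, D = 9, total pairs = 15.
Step 3: tau = (C - D)/(n(n-1)/2) = (6 - 9)/15 = -0.200000.
Step 4: Exact two-sided p-value (enumerate n! = 720 permutations of y under H0): p = 0.719444.
Step 5: alpha = 0.05. fail to reject H0.

tau_b = -0.2000 (C=6, D=9), p = 0.719444, fail to reject H0.


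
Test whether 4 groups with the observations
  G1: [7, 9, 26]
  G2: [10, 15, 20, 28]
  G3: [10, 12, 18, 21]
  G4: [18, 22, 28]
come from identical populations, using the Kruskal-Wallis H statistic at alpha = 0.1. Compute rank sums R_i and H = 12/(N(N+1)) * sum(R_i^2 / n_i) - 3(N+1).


Step 1: Combine all N = 14 observations and assign midranks.
sorted (value, group, rank): (7,G1,1), (9,G1,2), (10,G2,3.5), (10,G3,3.5), (12,G3,5), (15,G2,6), (18,G3,7.5), (18,G4,7.5), (20,G2,9), (21,G3,10), (22,G4,11), (26,G1,12), (28,G2,13.5), (28,G4,13.5)
Step 2: Sum ranks within each group.
R_1 = 15 (n_1 = 3)
R_2 = 32 (n_2 = 4)
R_3 = 26 (n_3 = 4)
R_4 = 32 (n_4 = 3)
Step 3: H = 12/(N(N+1)) * sum(R_i^2/n_i) - 3(N+1)
     = 12/(14*15) * (15^2/3 + 32^2/4 + 26^2/4 + 32^2/3) - 3*15
     = 0.057143 * 841.333 - 45
     = 3.076190.
Step 4: Ties present; correction factor C = 1 - 18/(14^3 - 14) = 0.993407. Corrected H = 3.076190 / 0.993407 = 3.096608.
Step 5: Under H0, H ~ chi^2(3); p-value = 0.376969.
Step 6: alpha = 0.1. fail to reject H0.

H = 3.0966, df = 3, p = 0.376969, fail to reject H0.


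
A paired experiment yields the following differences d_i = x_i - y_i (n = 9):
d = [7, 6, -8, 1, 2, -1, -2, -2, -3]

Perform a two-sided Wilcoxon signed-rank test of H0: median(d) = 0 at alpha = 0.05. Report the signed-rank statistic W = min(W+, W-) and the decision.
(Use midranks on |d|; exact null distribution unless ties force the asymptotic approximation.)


Step 1: Drop any zero differences (none here) and take |d_i|.
|d| = [7, 6, 8, 1, 2, 1, 2, 2, 3]
Step 2: Midrank |d_i| (ties get averaged ranks).
ranks: |7|->8, |6|->7, |8|->9, |1|->1.5, |2|->4, |1|->1.5, |2|->4, |2|->4, |3|->6
Step 3: Attach original signs; sum ranks with positive sign and with negative sign.
W+ = 8 + 7 + 1.5 + 4 = 20.5
W- = 9 + 1.5 + 4 + 4 + 6 = 24.5
(Check: W+ + W- = 45 should equal n(n+1)/2 = 45.)
Step 4: Test statistic W = min(W+, W-) = 20.5.
Step 5: Ties in |d|, so use the tie-corrected normal approximation.
        E[W] = n(n+1)/4 = 9*10/4 = 22.5.
        Tie groups: |d|=1 (t=2), |d|=2 (t=3); sum(t^3 - t) = 30.
        Var[W] = n(n+1)(2n+1)/24 - sum(t^3-t)/48 = 1710/24 - 30/48 = 70.625.
        z = (W - E[W]) / sqrt(Var[W]) = (20.5 - 22.5) / 8.4039 = -0.2380.
        Two-sided p = 2*Phi(z) = 0.811892.
Step 6: alpha = 0.05. fail to reject H0.

W+ = 20.5, W- = 24.5, W = min = 20.5, p = 0.811892, fail to reject H0.


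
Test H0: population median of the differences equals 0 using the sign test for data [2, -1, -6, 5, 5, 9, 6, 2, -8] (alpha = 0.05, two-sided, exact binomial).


Step 1: Discard zero differences. Original n = 9; n_eff = number of nonzero differences = 9.
Nonzero differences (with sign): +2, -1, -6, +5, +5, +9, +6, +2, -8
Step 2: Count signs: positive = 6, negative = 3.
Step 3: Under H0: P(positive) = 0.5, so the number of positives S ~ Bin(9, 0.5).
Step 4: Two-sided exact p-value = sum of Bin(9,0.5) probabilities at or below the observed probability = 0.507812.
Step 5: alpha = 0.05. fail to reject H0.

n_eff = 9, pos = 6, neg = 3, p = 0.507812, fail to reject H0.


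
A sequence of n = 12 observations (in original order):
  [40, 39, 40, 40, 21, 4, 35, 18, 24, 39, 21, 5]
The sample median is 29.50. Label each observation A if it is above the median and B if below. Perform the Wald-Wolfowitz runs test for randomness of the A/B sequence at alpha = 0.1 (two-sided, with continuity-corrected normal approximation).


Step 1: Compute median = 29.50; label A = above, B = below.
Labels in order: AAAABBABBABB  (n_A = 6, n_B = 6)
Step 2: Count runs R = 6.
Step 3: Under H0 (random ordering), E[R] = 2*n_A*n_B/(n_A+n_B) + 1 = 2*6*6/12 + 1 = 7.0000.
        Var[R] = 2*n_A*n_B*(2*n_A*n_B - n_A - n_B) / ((n_A+n_B)^2 * (n_A+n_B-1)) = 4320/1584 = 2.7273.
        SD[R] = 1.6514.
Step 4: Continuity-corrected z = (R + 0.5 - E[R]) / SD[R] = (6 + 0.5 - 7.0000) / 1.6514 = -0.3028.
Step 5: Two-sided p-value via normal approximation = 2*(1 - Phi(|z|)) = 0.762069.
Step 6: alpha = 0.1. fail to reject H0.

R = 6, z = -0.3028, p = 0.762069, fail to reject H0.


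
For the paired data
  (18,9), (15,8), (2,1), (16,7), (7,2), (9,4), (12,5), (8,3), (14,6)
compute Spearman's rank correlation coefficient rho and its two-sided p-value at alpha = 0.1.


Step 1: Rank x and y separately (midranks; no ties here).
rank(x): 18->9, 15->7, 2->1, 16->8, 7->2, 9->4, 12->5, 8->3, 14->6
rank(y): 9->9, 8->8, 1->1, 7->7, 2->2, 4->4, 5->5, 3->3, 6->6
Step 2: d_i = R_x(i) - R_y(i); compute d_i^2.
  (9-9)^2=0, (7-8)^2=1, (1-1)^2=0, (8-7)^2=1, (2-2)^2=0, (4-4)^2=0, (5-5)^2=0, (3-3)^2=0, (6-6)^2=0
sum(d^2) = 2.
Step 3: rho = 1 - 6*2 / (9*(9^2 - 1)) = 1 - 12/720 = 0.983333.
Step 4: Under H0, t = rho * sqrt((n-2)/(1-rho^2)) = 14.3096 ~ t(7).
Step 5: Two-sided p-value from the t-distribution with 7 df = 0.000002.
Step 6: alpha = 0.1. reject H0.

rho = 0.9833, p = 0.000002, reject H0 at alpha = 0.1.


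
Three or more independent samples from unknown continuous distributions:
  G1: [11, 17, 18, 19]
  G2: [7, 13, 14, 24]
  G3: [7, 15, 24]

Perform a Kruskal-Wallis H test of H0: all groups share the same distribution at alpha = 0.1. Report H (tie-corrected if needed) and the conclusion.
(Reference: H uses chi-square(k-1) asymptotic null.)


Step 1: Combine all N = 11 observations and assign midranks.
sorted (value, group, rank): (7,G2,1.5), (7,G3,1.5), (11,G1,3), (13,G2,4), (14,G2,5), (15,G3,6), (17,G1,7), (18,G1,8), (19,G1,9), (24,G2,10.5), (24,G3,10.5)
Step 2: Sum ranks within each group.
R_1 = 27 (n_1 = 4)
R_2 = 21 (n_2 = 4)
R_3 = 18 (n_3 = 3)
Step 3: H = 12/(N(N+1)) * sum(R_i^2/n_i) - 3(N+1)
     = 12/(11*12) * (27^2/4 + 21^2/4 + 18^2/3) - 3*12
     = 0.090909 * 400.5 - 36
     = 0.409091.
Step 4: Ties present; correction factor C = 1 - 12/(11^3 - 11) = 0.990909. Corrected H = 0.409091 / 0.990909 = 0.412844.
Step 5: Under H0, H ~ chi^2(2); p-value = 0.813490.
Step 6: alpha = 0.1. fail to reject H0.

H = 0.4128, df = 2, p = 0.813490, fail to reject H0.


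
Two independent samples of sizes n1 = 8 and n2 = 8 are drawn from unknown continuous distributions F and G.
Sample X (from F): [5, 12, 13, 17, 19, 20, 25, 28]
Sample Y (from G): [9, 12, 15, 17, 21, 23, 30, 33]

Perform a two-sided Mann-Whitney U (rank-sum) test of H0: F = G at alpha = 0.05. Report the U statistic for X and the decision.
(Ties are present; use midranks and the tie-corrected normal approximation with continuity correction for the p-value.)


Step 1: Combine and sort all 16 observations; assign midranks.
sorted (value, group): (5,X), (9,Y), (12,X), (12,Y), (13,X), (15,Y), (17,X), (17,Y), (19,X), (20,X), (21,Y), (23,Y), (25,X), (28,X), (30,Y), (33,Y)
ranks: 5->1, 9->2, 12->3.5, 12->3.5, 13->5, 15->6, 17->7.5, 17->7.5, 19->9, 20->10, 21->11, 23->12, 25->13, 28->14, 30->15, 33->16
Step 2: Rank sum for X: R1 = 1 + 3.5 + 5 + 7.5 + 9 + 10 + 13 + 14 = 63.
Step 3: U_X = R1 - n1(n1+1)/2 = 63 - 8*9/2 = 63 - 36 = 27.
       U_Y = n1*n2 - U_X = 64 - 27 = 37.
Step 4: Ties are present, so use the tie-corrected normal approximation (with continuity correction) for the p-value.
Step 5: p-value = 0.636006; compare to alpha = 0.05. fail to reject H0.

U_X = 27, p = 0.636006, fail to reject H0 at alpha = 0.05.


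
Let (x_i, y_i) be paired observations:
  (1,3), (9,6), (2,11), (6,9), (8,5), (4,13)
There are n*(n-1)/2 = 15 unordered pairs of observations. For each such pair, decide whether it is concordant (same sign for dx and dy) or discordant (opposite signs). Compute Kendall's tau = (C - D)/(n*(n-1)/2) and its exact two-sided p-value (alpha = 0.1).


Step 1: Enumerate the 15 unordered pairs (i,j) with i<j and classify each by sign(x_j-x_i) * sign(y_j-y_i).
  (1,2):dx=+8,dy=+3->C; (1,3):dx=+1,dy=+8->C; (1,4):dx=+5,dy=+6->C; (1,5):dx=+7,dy=+2->C
  (1,6):dx=+3,dy=+10->C; (2,3):dx=-7,dy=+5->D; (2,4):dx=-3,dy=+3->D; (2,5):dx=-1,dy=-1->C
  (2,6):dx=-5,dy=+7->D; (3,4):dx=+4,dy=-2->D; (3,5):dx=+6,dy=-6->D; (3,6):dx=+2,dy=+2->C
  (4,5):dx=+2,dy=-4->D; (4,6):dx=-2,dy=+4->D; (5,6):dx=-4,dy=+8->D
Step 2: C = 7, D = 8, total pairs = 15.
Step 3: tau = (C - D)/(n(n-1)/2) = (7 - 8)/15 = -0.066667.
Step 4: Exact two-sided p-value (enumerate n! = 720 permutations of y under H0): p = 1.000000.
Step 5: alpha = 0.1. fail to reject H0.

tau_b = -0.0667 (C=7, D=8), p = 1.000000, fail to reject H0.


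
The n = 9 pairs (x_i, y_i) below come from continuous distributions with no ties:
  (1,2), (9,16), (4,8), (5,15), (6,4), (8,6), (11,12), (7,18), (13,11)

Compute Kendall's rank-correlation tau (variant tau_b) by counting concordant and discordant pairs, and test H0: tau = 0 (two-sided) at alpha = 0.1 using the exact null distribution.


Step 1: Enumerate the 36 unordered pairs (i,j) with i<j and classify each by sign(x_j-x_i) * sign(y_j-y_i).
  (1,2):dx=+8,dy=+14->C; (1,3):dx=+3,dy=+6->C; (1,4):dx=+4,dy=+13->C; (1,5):dx=+5,dy=+2->C
  (1,6):dx=+7,dy=+4->C; (1,7):dx=+10,dy=+10->C; (1,8):dx=+6,dy=+16->C; (1,9):dx=+12,dy=+9->C
  (2,3):dx=-5,dy=-8->C; (2,4):dx=-4,dy=-1->C; (2,5):dx=-3,dy=-12->C; (2,6):dx=-1,dy=-10->C
  (2,7):dx=+2,dy=-4->D; (2,8):dx=-2,dy=+2->D; (2,9):dx=+4,dy=-5->D; (3,4):dx=+1,dy=+7->C
  (3,5):dx=+2,dy=-4->D; (3,6):dx=+4,dy=-2->D; (3,7):dx=+7,dy=+4->C; (3,8):dx=+3,dy=+10->C
  (3,9):dx=+9,dy=+3->C; (4,5):dx=+1,dy=-11->D; (4,6):dx=+3,dy=-9->D; (4,7):dx=+6,dy=-3->D
  (4,8):dx=+2,dy=+3->C; (4,9):dx=+8,dy=-4->D; (5,6):dx=+2,dy=+2->C; (5,7):dx=+5,dy=+8->C
  (5,8):dx=+1,dy=+14->C; (5,9):dx=+7,dy=+7->C; (6,7):dx=+3,dy=+6->C; (6,8):dx=-1,dy=+12->D
  (6,9):dx=+5,dy=+5->C; (7,8):dx=-4,dy=+6->D; (7,9):dx=+2,dy=-1->D; (8,9):dx=+6,dy=-7->D
Step 2: C = 23, D = 13, total pairs = 36.
Step 3: tau = (C - D)/(n(n-1)/2) = (23 - 13)/36 = 0.277778.
Step 4: Exact two-sided p-value (enumerate n! = 362880 permutations of y under H0): p = 0.358488.
Step 5: alpha = 0.1. fail to reject H0.

tau_b = 0.2778 (C=23, D=13), p = 0.358488, fail to reject H0.


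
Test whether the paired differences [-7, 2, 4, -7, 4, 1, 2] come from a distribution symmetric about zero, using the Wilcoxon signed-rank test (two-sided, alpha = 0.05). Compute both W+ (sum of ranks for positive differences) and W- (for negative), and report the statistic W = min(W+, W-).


Step 1: Drop any zero differences (none here) and take |d_i|.
|d| = [7, 2, 4, 7, 4, 1, 2]
Step 2: Midrank |d_i| (ties get averaged ranks).
ranks: |7|->6.5, |2|->2.5, |4|->4.5, |7|->6.5, |4|->4.5, |1|->1, |2|->2.5
Step 3: Attach original signs; sum ranks with positive sign and with negative sign.
W+ = 2.5 + 4.5 + 4.5 + 1 + 2.5 = 15
W- = 6.5 + 6.5 = 13
(Check: W+ + W- = 28 should equal n(n+1)/2 = 28.)
Step 4: Test statistic W = min(W+, W-) = 13.
Step 5: Ties in |d|, so use the tie-corrected normal approximation.
        E[W] = n(n+1)/4 = 7*8/4 = 14.
        Tie groups: |d|=2 (t=2), |d|=4 (t=2), |d|=7 (t=2); sum(t^3 - t) = 18.
        Var[W] = n(n+1)(2n+1)/24 - sum(t^3-t)/48 = 840/24 - 18/48 = 34.625.
        z = (W - E[W]) / sqrt(Var[W]) = (13 - 14) / 5.8843 = -0.1699.
        Two-sided p = 2*Phi(z) = 0.865054.
Step 6: alpha = 0.05. fail to reject H0.

W+ = 15, W- = 13, W = min = 13, p = 0.865054, fail to reject H0.


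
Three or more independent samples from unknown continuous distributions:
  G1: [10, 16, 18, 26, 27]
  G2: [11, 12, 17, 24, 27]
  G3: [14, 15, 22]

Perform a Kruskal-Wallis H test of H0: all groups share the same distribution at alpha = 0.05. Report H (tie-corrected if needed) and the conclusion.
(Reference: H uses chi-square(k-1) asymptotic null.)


Step 1: Combine all N = 13 observations and assign midranks.
sorted (value, group, rank): (10,G1,1), (11,G2,2), (12,G2,3), (14,G3,4), (15,G3,5), (16,G1,6), (17,G2,7), (18,G1,8), (22,G3,9), (24,G2,10), (26,G1,11), (27,G1,12.5), (27,G2,12.5)
Step 2: Sum ranks within each group.
R_1 = 38.5 (n_1 = 5)
R_2 = 34.5 (n_2 = 5)
R_3 = 18 (n_3 = 3)
Step 3: H = 12/(N(N+1)) * sum(R_i^2/n_i) - 3(N+1)
     = 12/(13*14) * (38.5^2/5 + 34.5^2/5 + 18^2/3) - 3*14
     = 0.065934 * 642.5 - 42
     = 0.362637.
Step 4: Ties present; correction factor C = 1 - 6/(13^3 - 13) = 0.997253. Corrected H = 0.362637 / 0.997253 = 0.363636.
Step 5: Under H0, H ~ chi^2(2); p-value = 0.833753.
Step 6: alpha = 0.05. fail to reject H0.

H = 0.3636, df = 2, p = 0.833753, fail to reject H0.


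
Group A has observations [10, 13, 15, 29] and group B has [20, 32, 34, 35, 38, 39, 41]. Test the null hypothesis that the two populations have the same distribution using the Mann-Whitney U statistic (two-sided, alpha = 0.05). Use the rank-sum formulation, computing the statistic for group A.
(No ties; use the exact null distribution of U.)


Step 1: Combine and sort all 11 observations; assign midranks.
sorted (value, group): (10,X), (13,X), (15,X), (20,Y), (29,X), (32,Y), (34,Y), (35,Y), (38,Y), (39,Y), (41,Y)
ranks: 10->1, 13->2, 15->3, 20->4, 29->5, 32->6, 34->7, 35->8, 38->9, 39->10, 41->11
Step 2: Rank sum for X: R1 = 1 + 2 + 3 + 5 = 11.
Step 3: U_X = R1 - n1(n1+1)/2 = 11 - 4*5/2 = 11 - 10 = 1.
       U_Y = n1*n2 - U_X = 28 - 1 = 27.
Step 4: No ties, so the exact null distribution of U (based on enumerating the C(11,4) = 330 equally likely rank assignments) gives the two-sided p-value.
Step 5: p-value = 0.012121; compare to alpha = 0.05. reject H0.

U_X = 1, p = 0.012121, reject H0 at alpha = 0.05.


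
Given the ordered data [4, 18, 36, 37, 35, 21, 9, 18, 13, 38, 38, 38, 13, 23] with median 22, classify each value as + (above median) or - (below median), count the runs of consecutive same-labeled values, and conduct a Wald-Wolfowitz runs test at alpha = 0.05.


Step 1: Compute median = 22; label A = above, B = below.
Labels in order: BBAAABBBBAAABA  (n_A = 7, n_B = 7)
Step 2: Count runs R = 6.
Step 3: Under H0 (random ordering), E[R] = 2*n_A*n_B/(n_A+n_B) + 1 = 2*7*7/14 + 1 = 8.0000.
        Var[R] = 2*n_A*n_B*(2*n_A*n_B - n_A - n_B) / ((n_A+n_B)^2 * (n_A+n_B-1)) = 8232/2548 = 3.2308.
        SD[R] = 1.7974.
Step 4: Continuity-corrected z = (R + 0.5 - E[R]) / SD[R] = (6 + 0.5 - 8.0000) / 1.7974 = -0.8345.
Step 5: Two-sided p-value via normal approximation = 2*(1 - Phi(|z|)) = 0.403986.
Step 6: alpha = 0.05. fail to reject H0.

R = 6, z = -0.8345, p = 0.403986, fail to reject H0.


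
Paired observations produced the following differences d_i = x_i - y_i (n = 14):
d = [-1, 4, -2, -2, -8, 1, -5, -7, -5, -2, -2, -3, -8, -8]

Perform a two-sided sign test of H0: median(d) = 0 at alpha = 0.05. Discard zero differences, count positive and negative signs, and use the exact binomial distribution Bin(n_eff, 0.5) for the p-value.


Step 1: Discard zero differences. Original n = 14; n_eff = number of nonzero differences = 14.
Nonzero differences (with sign): -1, +4, -2, -2, -8, +1, -5, -7, -5, -2, -2, -3, -8, -8
Step 2: Count signs: positive = 2, negative = 12.
Step 3: Under H0: P(positive) = 0.5, so the number of positives S ~ Bin(14, 0.5).
Step 4: Two-sided exact p-value = sum of Bin(14,0.5) probabilities at or below the observed probability = 0.012939.
Step 5: alpha = 0.05. reject H0.

n_eff = 14, pos = 2, neg = 12, p = 0.012939, reject H0.


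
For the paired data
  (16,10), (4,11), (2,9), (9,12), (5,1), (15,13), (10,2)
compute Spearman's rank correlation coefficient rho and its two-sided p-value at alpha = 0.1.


Step 1: Rank x and y separately (midranks; no ties here).
rank(x): 16->7, 4->2, 2->1, 9->4, 5->3, 15->6, 10->5
rank(y): 10->4, 11->5, 9->3, 12->6, 1->1, 13->7, 2->2
Step 2: d_i = R_x(i) - R_y(i); compute d_i^2.
  (7-4)^2=9, (2-5)^2=9, (1-3)^2=4, (4-6)^2=4, (3-1)^2=4, (6-7)^2=1, (5-2)^2=9
sum(d^2) = 40.
Step 3: rho = 1 - 6*40 / (7*(7^2 - 1)) = 1 - 240/336 = 0.285714.
Step 4: Under H0, t = rho * sqrt((n-2)/(1-rho^2)) = 0.6667 ~ t(5).
Step 5: Two-sided p-value from the t-distribution with 5 df = 0.534509.
Step 6: alpha = 0.1. fail to reject H0.

rho = 0.2857, p = 0.534509, fail to reject H0 at alpha = 0.1.


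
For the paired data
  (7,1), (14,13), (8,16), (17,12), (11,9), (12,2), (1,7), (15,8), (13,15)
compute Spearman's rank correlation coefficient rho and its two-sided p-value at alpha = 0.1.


Step 1: Rank x and y separately (midranks; no ties here).
rank(x): 7->2, 14->7, 8->3, 17->9, 11->4, 12->5, 1->1, 15->8, 13->6
rank(y): 1->1, 13->7, 16->9, 12->6, 9->5, 2->2, 7->3, 8->4, 15->8
Step 2: d_i = R_x(i) - R_y(i); compute d_i^2.
  (2-1)^2=1, (7-7)^2=0, (3-9)^2=36, (9-6)^2=9, (4-5)^2=1, (5-2)^2=9, (1-3)^2=4, (8-4)^2=16, (6-8)^2=4
sum(d^2) = 80.
Step 3: rho = 1 - 6*80 / (9*(9^2 - 1)) = 1 - 480/720 = 0.333333.
Step 4: Under H0, t = rho * sqrt((n-2)/(1-rho^2)) = 0.9354 ~ t(7).
Step 5: Two-sided p-value from the t-distribution with 7 df = 0.380713.
Step 6: alpha = 0.1. fail to reject H0.

rho = 0.3333, p = 0.380713, fail to reject H0 at alpha = 0.1.


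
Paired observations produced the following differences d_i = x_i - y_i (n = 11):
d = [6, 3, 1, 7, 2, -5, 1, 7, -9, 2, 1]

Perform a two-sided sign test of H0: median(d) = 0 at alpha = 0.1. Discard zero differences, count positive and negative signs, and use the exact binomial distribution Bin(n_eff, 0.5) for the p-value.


Step 1: Discard zero differences. Original n = 11; n_eff = number of nonzero differences = 11.
Nonzero differences (with sign): +6, +3, +1, +7, +2, -5, +1, +7, -9, +2, +1
Step 2: Count signs: positive = 9, negative = 2.
Step 3: Under H0: P(positive) = 0.5, so the number of positives S ~ Bin(11, 0.5).
Step 4: Two-sided exact p-value = sum of Bin(11,0.5) probabilities at or below the observed probability = 0.065430.
Step 5: alpha = 0.1. reject H0.

n_eff = 11, pos = 9, neg = 2, p = 0.065430, reject H0.


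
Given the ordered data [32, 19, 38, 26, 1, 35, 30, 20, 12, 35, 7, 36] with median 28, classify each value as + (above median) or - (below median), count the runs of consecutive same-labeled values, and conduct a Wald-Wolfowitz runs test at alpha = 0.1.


Step 1: Compute median = 28; label A = above, B = below.
Labels in order: ABABBAABBABA  (n_A = 6, n_B = 6)
Step 2: Count runs R = 9.
Step 3: Under H0 (random ordering), E[R] = 2*n_A*n_B/(n_A+n_B) + 1 = 2*6*6/12 + 1 = 7.0000.
        Var[R] = 2*n_A*n_B*(2*n_A*n_B - n_A - n_B) / ((n_A+n_B)^2 * (n_A+n_B-1)) = 4320/1584 = 2.7273.
        SD[R] = 1.6514.
Step 4: Continuity-corrected z = (R - 0.5 - E[R]) / SD[R] = (9 - 0.5 - 7.0000) / 1.6514 = 0.9083.
Step 5: Two-sided p-value via normal approximation = 2*(1 - Phi(|z|)) = 0.363722.
Step 6: alpha = 0.1. fail to reject H0.

R = 9, z = 0.9083, p = 0.363722, fail to reject H0.


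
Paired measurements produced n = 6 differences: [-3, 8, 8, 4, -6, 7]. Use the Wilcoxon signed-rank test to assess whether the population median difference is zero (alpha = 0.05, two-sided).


Step 1: Drop any zero differences (none here) and take |d_i|.
|d| = [3, 8, 8, 4, 6, 7]
Step 2: Midrank |d_i| (ties get averaged ranks).
ranks: |3|->1, |8|->5.5, |8|->5.5, |4|->2, |6|->3, |7|->4
Step 3: Attach original signs; sum ranks with positive sign and with negative sign.
W+ = 5.5 + 5.5 + 2 + 4 = 17
W- = 1 + 3 = 4
(Check: W+ + W- = 21 should equal n(n+1)/2 = 21.)
Step 4: Test statistic W = min(W+, W-) = 4.
Step 5: Ties in |d|, so use the tie-corrected normal approximation.
        E[W] = n(n+1)/4 = 6*7/4 = 10.5.
        Tie groups: |d|=8 (t=2); sum(t^3 - t) = 6.
        Var[W] = n(n+1)(2n+1)/24 - sum(t^3-t)/48 = 546/24 - 6/48 = 22.625.
        z = (W - E[W]) / sqrt(Var[W]) = (4 - 10.5) / 4.7566 = -1.3665.
        Two-sided p = 2*Phi(z) = 0.171773.
Step 6: alpha = 0.05. fail to reject H0.

W+ = 17, W- = 4, W = min = 4, p = 0.171773, fail to reject H0.


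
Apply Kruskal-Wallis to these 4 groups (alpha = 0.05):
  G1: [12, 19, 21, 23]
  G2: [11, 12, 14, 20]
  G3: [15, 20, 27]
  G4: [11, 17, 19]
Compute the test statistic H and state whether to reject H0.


Step 1: Combine all N = 14 observations and assign midranks.
sorted (value, group, rank): (11,G2,1.5), (11,G4,1.5), (12,G1,3.5), (12,G2,3.5), (14,G2,5), (15,G3,6), (17,G4,7), (19,G1,8.5), (19,G4,8.5), (20,G2,10.5), (20,G3,10.5), (21,G1,12), (23,G1,13), (27,G3,14)
Step 2: Sum ranks within each group.
R_1 = 37 (n_1 = 4)
R_2 = 20.5 (n_2 = 4)
R_3 = 30.5 (n_3 = 3)
R_4 = 17 (n_4 = 3)
Step 3: H = 12/(N(N+1)) * sum(R_i^2/n_i) - 3(N+1)
     = 12/(14*15) * (37^2/4 + 20.5^2/4 + 30.5^2/3 + 17^2/3) - 3*15
     = 0.057143 * 853.729 - 45
     = 3.784524.
Step 4: Ties present; correction factor C = 1 - 24/(14^3 - 14) = 0.991209. Corrected H = 3.784524 / 0.991209 = 3.818089.
Step 5: Under H0, H ~ chi^2(3); p-value = 0.281789.
Step 6: alpha = 0.05. fail to reject H0.

H = 3.8181, df = 3, p = 0.281789, fail to reject H0.


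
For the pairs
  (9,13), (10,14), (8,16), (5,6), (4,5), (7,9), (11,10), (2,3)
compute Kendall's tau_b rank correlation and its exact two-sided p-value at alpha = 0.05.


Step 1: Enumerate the 28 unordered pairs (i,j) with i<j and classify each by sign(x_j-x_i) * sign(y_j-y_i).
  (1,2):dx=+1,dy=+1->C; (1,3):dx=-1,dy=+3->D; (1,4):dx=-4,dy=-7->C; (1,5):dx=-5,dy=-8->C
  (1,6):dx=-2,dy=-4->C; (1,7):dx=+2,dy=-3->D; (1,8):dx=-7,dy=-10->C; (2,3):dx=-2,dy=+2->D
  (2,4):dx=-5,dy=-8->C; (2,5):dx=-6,dy=-9->C; (2,6):dx=-3,dy=-5->C; (2,7):dx=+1,dy=-4->D
  (2,8):dx=-8,dy=-11->C; (3,4):dx=-3,dy=-10->C; (3,5):dx=-4,dy=-11->C; (3,6):dx=-1,dy=-7->C
  (3,7):dx=+3,dy=-6->D; (3,8):dx=-6,dy=-13->C; (4,5):dx=-1,dy=-1->C; (4,6):dx=+2,dy=+3->C
  (4,7):dx=+6,dy=+4->C; (4,8):dx=-3,dy=-3->C; (5,6):dx=+3,dy=+4->C; (5,7):dx=+7,dy=+5->C
  (5,8):dx=-2,dy=-2->C; (6,7):dx=+4,dy=+1->C; (6,8):dx=-5,dy=-6->C; (7,8):dx=-9,dy=-7->C
Step 2: C = 23, D = 5, total pairs = 28.
Step 3: tau = (C - D)/(n(n-1)/2) = (23 - 5)/28 = 0.642857.
Step 4: Exact two-sided p-value (enumerate n! = 40320 permutations of y under H0): p = 0.031151.
Step 5: alpha = 0.05. reject H0.

tau_b = 0.6429 (C=23, D=5), p = 0.031151, reject H0.


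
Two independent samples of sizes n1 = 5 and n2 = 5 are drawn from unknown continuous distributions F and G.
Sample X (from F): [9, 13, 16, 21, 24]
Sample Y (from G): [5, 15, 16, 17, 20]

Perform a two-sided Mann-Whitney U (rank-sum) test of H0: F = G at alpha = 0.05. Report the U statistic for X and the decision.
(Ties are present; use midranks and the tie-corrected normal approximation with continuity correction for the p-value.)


Step 1: Combine and sort all 10 observations; assign midranks.
sorted (value, group): (5,Y), (9,X), (13,X), (15,Y), (16,X), (16,Y), (17,Y), (20,Y), (21,X), (24,X)
ranks: 5->1, 9->2, 13->3, 15->4, 16->5.5, 16->5.5, 17->7, 20->8, 21->9, 24->10
Step 2: Rank sum for X: R1 = 2 + 3 + 5.5 + 9 + 10 = 29.5.
Step 3: U_X = R1 - n1(n1+1)/2 = 29.5 - 5*6/2 = 29.5 - 15 = 14.5.
       U_Y = n1*n2 - U_X = 25 - 14.5 = 10.5.
Step 4: Ties are present, so use the tie-corrected normal approximation (with continuity correction) for the p-value.
Step 5: p-value = 0.753298; compare to alpha = 0.05. fail to reject H0.

U_X = 14.5, p = 0.753298, fail to reject H0 at alpha = 0.05.


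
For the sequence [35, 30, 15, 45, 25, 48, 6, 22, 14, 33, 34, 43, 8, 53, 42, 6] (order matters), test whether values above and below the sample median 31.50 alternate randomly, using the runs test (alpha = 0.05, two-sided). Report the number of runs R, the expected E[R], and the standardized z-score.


Step 1: Compute median = 31.50; label A = above, B = below.
Labels in order: ABBABABBBAAABAAB  (n_A = 8, n_B = 8)
Step 2: Count runs R = 10.
Step 3: Under H0 (random ordering), E[R] = 2*n_A*n_B/(n_A+n_B) + 1 = 2*8*8/16 + 1 = 9.0000.
        Var[R] = 2*n_A*n_B*(2*n_A*n_B - n_A - n_B) / ((n_A+n_B)^2 * (n_A+n_B-1)) = 14336/3840 = 3.7333.
        SD[R] = 1.9322.
Step 4: Continuity-corrected z = (R - 0.5 - E[R]) / SD[R] = (10 - 0.5 - 9.0000) / 1.9322 = 0.2588.
Step 5: Two-sided p-value via normal approximation = 2*(1 - Phi(|z|)) = 0.795809.
Step 6: alpha = 0.05. fail to reject H0.

R = 10, z = 0.2588, p = 0.795809, fail to reject H0.


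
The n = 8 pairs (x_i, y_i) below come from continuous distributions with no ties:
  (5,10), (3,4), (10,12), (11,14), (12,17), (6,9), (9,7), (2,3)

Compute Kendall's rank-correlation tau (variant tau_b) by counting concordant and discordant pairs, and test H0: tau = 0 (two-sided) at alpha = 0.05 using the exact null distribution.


Step 1: Enumerate the 28 unordered pairs (i,j) with i<j and classify each by sign(x_j-x_i) * sign(y_j-y_i).
  (1,2):dx=-2,dy=-6->C; (1,3):dx=+5,dy=+2->C; (1,4):dx=+6,dy=+4->C; (1,5):dx=+7,dy=+7->C
  (1,6):dx=+1,dy=-1->D; (1,7):dx=+4,dy=-3->D; (1,8):dx=-3,dy=-7->C; (2,3):dx=+7,dy=+8->C
  (2,4):dx=+8,dy=+10->C; (2,5):dx=+9,dy=+13->C; (2,6):dx=+3,dy=+5->C; (2,7):dx=+6,dy=+3->C
  (2,8):dx=-1,dy=-1->C; (3,4):dx=+1,dy=+2->C; (3,5):dx=+2,dy=+5->C; (3,6):dx=-4,dy=-3->C
  (3,7):dx=-1,dy=-5->C; (3,8):dx=-8,dy=-9->C; (4,5):dx=+1,dy=+3->C; (4,6):dx=-5,dy=-5->C
  (4,7):dx=-2,dy=-7->C; (4,8):dx=-9,dy=-11->C; (5,6):dx=-6,dy=-8->C; (5,7):dx=-3,dy=-10->C
  (5,8):dx=-10,dy=-14->C; (6,7):dx=+3,dy=-2->D; (6,8):dx=-4,dy=-6->C; (7,8):dx=-7,dy=-4->C
Step 2: C = 25, D = 3, total pairs = 28.
Step 3: tau = (C - D)/(n(n-1)/2) = (25 - 3)/28 = 0.785714.
Step 4: Exact two-sided p-value (enumerate n! = 40320 permutations of y under H0): p = 0.005506.
Step 5: alpha = 0.05. reject H0.

tau_b = 0.7857 (C=25, D=3), p = 0.005506, reject H0.


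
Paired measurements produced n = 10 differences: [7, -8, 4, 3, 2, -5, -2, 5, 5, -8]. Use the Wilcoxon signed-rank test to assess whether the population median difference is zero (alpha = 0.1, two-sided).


Step 1: Drop any zero differences (none here) and take |d_i|.
|d| = [7, 8, 4, 3, 2, 5, 2, 5, 5, 8]
Step 2: Midrank |d_i| (ties get averaged ranks).
ranks: |7|->8, |8|->9.5, |4|->4, |3|->3, |2|->1.5, |5|->6, |2|->1.5, |5|->6, |5|->6, |8|->9.5
Step 3: Attach original signs; sum ranks with positive sign and with negative sign.
W+ = 8 + 4 + 3 + 1.5 + 6 + 6 = 28.5
W- = 9.5 + 6 + 1.5 + 9.5 = 26.5
(Check: W+ + W- = 55 should equal n(n+1)/2 = 55.)
Step 4: Test statistic W = min(W+, W-) = 26.5.
Step 5: Ties in |d|, so use the tie-corrected normal approximation.
        E[W] = n(n+1)/4 = 10*11/4 = 27.5.
        Tie groups: |d|=2 (t=2), |d|=5 (t=3), |d|=8 (t=2); sum(t^3 - t) = 36.
        Var[W] = n(n+1)(2n+1)/24 - sum(t^3-t)/48 = 2310/24 - 36/48 = 95.5.
        z = (W - E[W]) / sqrt(Var[W]) = (26.5 - 27.5) / 9.7724 = -0.1023.
        Two-sided p = 2*Phi(z) = 0.918496.
Step 6: alpha = 0.1. fail to reject H0.

W+ = 28.5, W- = 26.5, W = min = 26.5, p = 0.918496, fail to reject H0.


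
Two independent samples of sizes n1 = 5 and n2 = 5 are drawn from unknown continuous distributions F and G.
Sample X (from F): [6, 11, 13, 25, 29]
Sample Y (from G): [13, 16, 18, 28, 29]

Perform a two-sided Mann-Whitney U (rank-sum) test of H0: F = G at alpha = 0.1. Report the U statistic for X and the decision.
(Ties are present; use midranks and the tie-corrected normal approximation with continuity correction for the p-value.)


Step 1: Combine and sort all 10 observations; assign midranks.
sorted (value, group): (6,X), (11,X), (13,X), (13,Y), (16,Y), (18,Y), (25,X), (28,Y), (29,X), (29,Y)
ranks: 6->1, 11->2, 13->3.5, 13->3.5, 16->5, 18->6, 25->7, 28->8, 29->9.5, 29->9.5
Step 2: Rank sum for X: R1 = 1 + 2 + 3.5 + 7 + 9.5 = 23.
Step 3: U_X = R1 - n1(n1+1)/2 = 23 - 5*6/2 = 23 - 15 = 8.
       U_Y = n1*n2 - U_X = 25 - 8 = 17.
Step 4: Ties are present, so use the tie-corrected normal approximation (with continuity correction) for the p-value.
Step 5: p-value = 0.400525; compare to alpha = 0.1. fail to reject H0.

U_X = 8, p = 0.400525, fail to reject H0 at alpha = 0.1.


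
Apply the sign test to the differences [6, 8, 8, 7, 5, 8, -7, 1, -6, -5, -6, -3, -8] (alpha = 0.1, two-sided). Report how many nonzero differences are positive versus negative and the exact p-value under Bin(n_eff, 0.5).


Step 1: Discard zero differences. Original n = 13; n_eff = number of nonzero differences = 13.
Nonzero differences (with sign): +6, +8, +8, +7, +5, +8, -7, +1, -6, -5, -6, -3, -8
Step 2: Count signs: positive = 7, negative = 6.
Step 3: Under H0: P(positive) = 0.5, so the number of positives S ~ Bin(13, 0.5).
Step 4: Two-sided exact p-value = sum of Bin(13,0.5) probabilities at or below the observed probability = 1.000000.
Step 5: alpha = 0.1. fail to reject H0.

n_eff = 13, pos = 7, neg = 6, p = 1.000000, fail to reject H0.


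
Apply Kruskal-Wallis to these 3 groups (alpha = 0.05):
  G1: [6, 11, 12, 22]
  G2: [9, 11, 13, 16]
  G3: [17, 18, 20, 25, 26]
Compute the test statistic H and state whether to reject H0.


Step 1: Combine all N = 13 observations and assign midranks.
sorted (value, group, rank): (6,G1,1), (9,G2,2), (11,G1,3.5), (11,G2,3.5), (12,G1,5), (13,G2,6), (16,G2,7), (17,G3,8), (18,G3,9), (20,G3,10), (22,G1,11), (25,G3,12), (26,G3,13)
Step 2: Sum ranks within each group.
R_1 = 20.5 (n_1 = 4)
R_2 = 18.5 (n_2 = 4)
R_3 = 52 (n_3 = 5)
Step 3: H = 12/(N(N+1)) * sum(R_i^2/n_i) - 3(N+1)
     = 12/(13*14) * (20.5^2/4 + 18.5^2/4 + 52^2/5) - 3*14
     = 0.065934 * 731.425 - 42
     = 6.225824.
Step 4: Ties present; correction factor C = 1 - 6/(13^3 - 13) = 0.997253. Corrected H = 6.225824 / 0.997253 = 6.242975.
Step 5: Under H0, H ~ chi^2(2); p-value = 0.044092.
Step 6: alpha = 0.05. reject H0.

H = 6.2430, df = 2, p = 0.044092, reject H0.


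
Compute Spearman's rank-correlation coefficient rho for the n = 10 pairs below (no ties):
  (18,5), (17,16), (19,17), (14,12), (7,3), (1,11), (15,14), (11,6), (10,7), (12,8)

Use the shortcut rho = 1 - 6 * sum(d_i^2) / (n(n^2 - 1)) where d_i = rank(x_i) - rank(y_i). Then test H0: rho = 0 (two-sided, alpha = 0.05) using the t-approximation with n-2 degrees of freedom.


Step 1: Rank x and y separately (midranks; no ties here).
rank(x): 18->9, 17->8, 19->10, 14->6, 7->2, 1->1, 15->7, 11->4, 10->3, 12->5
rank(y): 5->2, 16->9, 17->10, 12->7, 3->1, 11->6, 14->8, 6->3, 7->4, 8->5
Step 2: d_i = R_x(i) - R_y(i); compute d_i^2.
  (9-2)^2=49, (8-9)^2=1, (10-10)^2=0, (6-7)^2=1, (2-1)^2=1, (1-6)^2=25, (7-8)^2=1, (4-3)^2=1, (3-4)^2=1, (5-5)^2=0
sum(d^2) = 80.
Step 3: rho = 1 - 6*80 / (10*(10^2 - 1)) = 1 - 480/990 = 0.515152.
Step 4: Under H0, t = rho * sqrt((n-2)/(1-rho^2)) = 1.7000 ~ t(8).
Step 5: Two-sided p-value from the t-distribution with 8 df = 0.127553.
Step 6: alpha = 0.05. fail to reject H0.

rho = 0.5152, p = 0.127553, fail to reject H0 at alpha = 0.05.


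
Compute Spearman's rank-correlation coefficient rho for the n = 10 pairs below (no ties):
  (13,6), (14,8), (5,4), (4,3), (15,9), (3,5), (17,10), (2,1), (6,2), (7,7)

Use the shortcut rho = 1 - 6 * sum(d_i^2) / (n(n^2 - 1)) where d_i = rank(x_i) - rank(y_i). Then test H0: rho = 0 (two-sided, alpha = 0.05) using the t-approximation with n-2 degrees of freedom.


Step 1: Rank x and y separately (midranks; no ties here).
rank(x): 13->7, 14->8, 5->4, 4->3, 15->9, 3->2, 17->10, 2->1, 6->5, 7->6
rank(y): 6->6, 8->8, 4->4, 3->3, 9->9, 5->5, 10->10, 1->1, 2->2, 7->7
Step 2: d_i = R_x(i) - R_y(i); compute d_i^2.
  (7-6)^2=1, (8-8)^2=0, (4-4)^2=0, (3-3)^2=0, (9-9)^2=0, (2-5)^2=9, (10-10)^2=0, (1-1)^2=0, (5-2)^2=9, (6-7)^2=1
sum(d^2) = 20.
Step 3: rho = 1 - 6*20 / (10*(10^2 - 1)) = 1 - 120/990 = 0.878788.
Step 4: Under H0, t = rho * sqrt((n-2)/(1-rho^2)) = 5.2086 ~ t(8).
Step 5: Two-sided p-value from the t-distribution with 8 df = 0.000814.
Step 6: alpha = 0.05. reject H0.

rho = 0.8788, p = 0.000814, reject H0 at alpha = 0.05.


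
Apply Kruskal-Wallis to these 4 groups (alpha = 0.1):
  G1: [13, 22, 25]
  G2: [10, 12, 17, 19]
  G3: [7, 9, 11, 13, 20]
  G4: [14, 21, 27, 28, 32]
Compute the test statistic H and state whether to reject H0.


Step 1: Combine all N = 17 observations and assign midranks.
sorted (value, group, rank): (7,G3,1), (9,G3,2), (10,G2,3), (11,G3,4), (12,G2,5), (13,G1,6.5), (13,G3,6.5), (14,G4,8), (17,G2,9), (19,G2,10), (20,G3,11), (21,G4,12), (22,G1,13), (25,G1,14), (27,G4,15), (28,G4,16), (32,G4,17)
Step 2: Sum ranks within each group.
R_1 = 33.5 (n_1 = 3)
R_2 = 27 (n_2 = 4)
R_3 = 24.5 (n_3 = 5)
R_4 = 68 (n_4 = 5)
Step 3: H = 12/(N(N+1)) * sum(R_i^2/n_i) - 3(N+1)
     = 12/(17*18) * (33.5^2/3 + 27^2/4 + 24.5^2/5 + 68^2/5) - 3*18
     = 0.039216 * 1601.18 - 54
     = 8.791503.
Step 4: Ties present; correction factor C = 1 - 6/(17^3 - 17) = 0.998775. Corrected H = 8.791503 / 0.998775 = 8.802290.
Step 5: Under H0, H ~ chi^2(3); p-value = 0.032038.
Step 6: alpha = 0.1. reject H0.

H = 8.8023, df = 3, p = 0.032038, reject H0.
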